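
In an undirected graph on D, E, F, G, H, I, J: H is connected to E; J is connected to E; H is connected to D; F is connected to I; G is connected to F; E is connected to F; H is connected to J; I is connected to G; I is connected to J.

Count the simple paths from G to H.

8

G–F–E–H
G–F–E–J–H
G–F–I–J–E–H
G–F–I–J–H
G–I–F–E–H
G–I–F–E–J–H
G–I–J–E–H
G–I–J–H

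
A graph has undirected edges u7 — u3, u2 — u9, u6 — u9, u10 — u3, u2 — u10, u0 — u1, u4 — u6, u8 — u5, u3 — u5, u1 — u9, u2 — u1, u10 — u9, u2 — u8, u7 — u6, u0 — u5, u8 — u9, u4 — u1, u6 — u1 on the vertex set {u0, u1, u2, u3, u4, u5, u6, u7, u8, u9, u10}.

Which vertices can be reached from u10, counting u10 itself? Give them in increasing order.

u0, u1, u2, u3, u4, u5, u6, u7, u8, u9, u10

Start at u10.
Its neighbours: u2, u3, u9.
Then their neighbours: u1, u5, u6, u7, u8.
Then next layer: u0, u4.
Every vertex is now reached.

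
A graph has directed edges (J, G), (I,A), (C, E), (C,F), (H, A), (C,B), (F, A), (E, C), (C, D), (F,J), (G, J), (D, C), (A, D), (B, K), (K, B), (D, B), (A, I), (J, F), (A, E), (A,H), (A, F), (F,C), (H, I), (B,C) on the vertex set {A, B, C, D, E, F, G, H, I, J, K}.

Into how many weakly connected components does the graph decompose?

1

From A: component {A, B, C, D, E, F, G, H, I, J, K}.
That's 1 component.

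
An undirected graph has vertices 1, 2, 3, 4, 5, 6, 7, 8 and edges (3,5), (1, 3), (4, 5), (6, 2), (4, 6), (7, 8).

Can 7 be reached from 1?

No

Explore from 1.
Distance 1: reach 3.
Distance 2: reach 5.
Distance 3: reach 4.
Distance 4: reach 6.
Distance 5: reach 2.
The search is exhausted without reaching 7; it lies in a different component.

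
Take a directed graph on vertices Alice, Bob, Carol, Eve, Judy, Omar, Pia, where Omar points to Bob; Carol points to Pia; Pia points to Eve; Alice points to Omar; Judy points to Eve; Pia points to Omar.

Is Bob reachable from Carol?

Explore from Carol.
Distance 1: reach Pia.
Distance 2: reach Eve, Omar.
Distance 3: reach Bob.
Found Bob.

Yes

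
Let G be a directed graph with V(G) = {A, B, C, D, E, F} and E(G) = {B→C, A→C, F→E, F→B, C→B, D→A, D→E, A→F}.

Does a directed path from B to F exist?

Explore from B.
Distance 1: reach C.
The search from B is exhausted; no directed path reaches F.

No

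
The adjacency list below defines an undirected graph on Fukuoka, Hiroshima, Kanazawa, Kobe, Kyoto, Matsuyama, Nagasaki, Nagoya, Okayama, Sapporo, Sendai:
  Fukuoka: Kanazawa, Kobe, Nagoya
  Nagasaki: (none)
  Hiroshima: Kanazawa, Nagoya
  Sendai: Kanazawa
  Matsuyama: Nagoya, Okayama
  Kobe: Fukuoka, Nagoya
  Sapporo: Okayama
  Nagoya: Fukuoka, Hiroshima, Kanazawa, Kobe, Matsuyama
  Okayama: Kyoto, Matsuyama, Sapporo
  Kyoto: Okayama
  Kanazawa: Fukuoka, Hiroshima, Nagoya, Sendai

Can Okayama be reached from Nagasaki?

Nagasaki has no edges, so nothing is reachable from it.

No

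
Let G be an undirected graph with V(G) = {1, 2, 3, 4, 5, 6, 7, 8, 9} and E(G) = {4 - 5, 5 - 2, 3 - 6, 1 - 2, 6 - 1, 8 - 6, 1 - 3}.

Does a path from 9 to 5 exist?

9 has no edges, so nothing is reachable from it.

No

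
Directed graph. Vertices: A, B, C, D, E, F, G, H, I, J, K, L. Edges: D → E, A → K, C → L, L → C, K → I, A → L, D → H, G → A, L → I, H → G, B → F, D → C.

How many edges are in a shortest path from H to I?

4

Distance 0: H.
Distance 1: G.
Distance 2: A.
Distance 3: K, L.
Distance 4: C, I — contains I.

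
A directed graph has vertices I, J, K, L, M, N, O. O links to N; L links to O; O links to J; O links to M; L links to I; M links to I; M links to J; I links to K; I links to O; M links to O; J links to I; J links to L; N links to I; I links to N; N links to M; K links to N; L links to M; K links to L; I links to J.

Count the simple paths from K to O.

15

K→L→I→N→M→O
K→L→I→O
K→L→M→I→O
K→L→M→J→I→O
K→L→M→O
K→L→O
K→N→I→J→L→M→O
K→N→I→J→L→O
K→N→I→O
K→N→M→I→J→L→O
K→N→M→I→O
K→N→M→J→I→O
K→N→M→J→L→I→O
K→N→M→J→L→O
K→N→M→O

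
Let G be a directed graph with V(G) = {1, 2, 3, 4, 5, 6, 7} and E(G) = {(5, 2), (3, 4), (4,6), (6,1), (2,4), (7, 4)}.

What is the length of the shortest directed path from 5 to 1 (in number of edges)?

4

Distance 0: 5.
Distance 1: 2.
Distance 2: 4.
Distance 3: 6.
Distance 4: 1 — contains 1.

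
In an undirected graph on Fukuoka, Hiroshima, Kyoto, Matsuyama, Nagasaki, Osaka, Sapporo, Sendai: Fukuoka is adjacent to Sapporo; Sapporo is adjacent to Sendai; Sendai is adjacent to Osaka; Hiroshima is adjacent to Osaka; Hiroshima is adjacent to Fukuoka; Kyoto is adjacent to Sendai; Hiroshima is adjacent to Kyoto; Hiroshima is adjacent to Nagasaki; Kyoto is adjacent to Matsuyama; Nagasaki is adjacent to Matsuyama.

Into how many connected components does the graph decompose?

1

From Fukuoka: component {Fukuoka, Hiroshima, Kyoto, Matsuyama, Nagasaki, Osaka, Sapporo, Sendai}.
That's 1 component.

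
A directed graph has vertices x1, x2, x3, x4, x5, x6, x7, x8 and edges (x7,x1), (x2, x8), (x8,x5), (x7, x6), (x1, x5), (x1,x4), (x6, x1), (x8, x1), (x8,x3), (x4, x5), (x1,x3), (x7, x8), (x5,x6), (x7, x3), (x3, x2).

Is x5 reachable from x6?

Explore from x6.
Distance 1: reach x1.
Distance 2: reach x3, x4, x5.
Found x5.

Yes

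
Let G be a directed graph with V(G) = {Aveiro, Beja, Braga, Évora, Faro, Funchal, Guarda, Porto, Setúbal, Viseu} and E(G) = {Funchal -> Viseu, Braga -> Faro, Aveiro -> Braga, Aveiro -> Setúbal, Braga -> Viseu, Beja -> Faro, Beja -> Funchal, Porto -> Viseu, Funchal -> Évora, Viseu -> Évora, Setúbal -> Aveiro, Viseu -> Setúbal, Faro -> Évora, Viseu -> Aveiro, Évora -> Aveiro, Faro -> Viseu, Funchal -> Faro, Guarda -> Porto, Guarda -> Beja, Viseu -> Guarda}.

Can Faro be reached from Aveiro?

Explore from Aveiro.
Distance 1: reach Braga, Setúbal.
Distance 2: reach Faro, Viseu.
Found Faro.

Yes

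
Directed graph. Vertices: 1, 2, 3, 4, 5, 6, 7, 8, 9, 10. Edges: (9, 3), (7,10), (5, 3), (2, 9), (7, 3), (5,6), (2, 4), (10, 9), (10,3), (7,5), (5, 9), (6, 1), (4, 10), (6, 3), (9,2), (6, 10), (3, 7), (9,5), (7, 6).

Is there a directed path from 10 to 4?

Yes

Explore from 10.
Distance 1: reach 3, 9.
Distance 2: reach 2, 5, 7.
Distance 3: reach 4, 6.
Found 4.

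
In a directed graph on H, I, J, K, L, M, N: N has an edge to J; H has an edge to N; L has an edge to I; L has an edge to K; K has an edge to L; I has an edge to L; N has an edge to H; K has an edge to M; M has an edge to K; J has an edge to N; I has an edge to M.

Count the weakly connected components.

From H: component {H, J, N}.
From I: component {I, K, L, M}.
That's 2 components.

2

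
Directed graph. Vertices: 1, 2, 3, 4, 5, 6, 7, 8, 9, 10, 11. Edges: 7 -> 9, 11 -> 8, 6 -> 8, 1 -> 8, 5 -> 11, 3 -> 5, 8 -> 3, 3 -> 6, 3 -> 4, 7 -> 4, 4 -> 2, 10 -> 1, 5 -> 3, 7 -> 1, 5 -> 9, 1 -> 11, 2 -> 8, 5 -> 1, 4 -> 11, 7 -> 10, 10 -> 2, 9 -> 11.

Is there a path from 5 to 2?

Yes

Explore from 5.
Distance 1: reach 1, 3, 9, 11.
Distance 2: reach 4, 6, 8.
Distance 3: reach 2.
Found 2.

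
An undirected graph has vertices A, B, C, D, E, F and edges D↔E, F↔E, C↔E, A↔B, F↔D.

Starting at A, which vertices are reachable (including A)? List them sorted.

Start at A.
Its neighbours: B.
Nothing further is reachable.

A, B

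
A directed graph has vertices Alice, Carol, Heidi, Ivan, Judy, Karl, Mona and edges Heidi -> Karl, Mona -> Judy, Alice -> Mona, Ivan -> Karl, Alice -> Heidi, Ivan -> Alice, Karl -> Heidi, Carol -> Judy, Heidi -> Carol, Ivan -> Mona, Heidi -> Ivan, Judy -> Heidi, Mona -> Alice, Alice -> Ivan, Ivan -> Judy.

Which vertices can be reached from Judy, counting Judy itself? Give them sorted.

Start at Judy.
Its neighbours: Heidi.
Then their neighbours: Carol, Ivan, Karl.
Then next layer: Alice, Mona.
Every vertex is now reached.

Alice, Carol, Heidi, Ivan, Judy, Karl, Mona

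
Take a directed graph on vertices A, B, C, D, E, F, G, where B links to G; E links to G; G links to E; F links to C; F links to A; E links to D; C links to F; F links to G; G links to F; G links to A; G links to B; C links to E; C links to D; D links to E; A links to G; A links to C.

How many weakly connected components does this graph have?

From A: component {A, B, C, D, E, F, G}.
That's 1 component.

1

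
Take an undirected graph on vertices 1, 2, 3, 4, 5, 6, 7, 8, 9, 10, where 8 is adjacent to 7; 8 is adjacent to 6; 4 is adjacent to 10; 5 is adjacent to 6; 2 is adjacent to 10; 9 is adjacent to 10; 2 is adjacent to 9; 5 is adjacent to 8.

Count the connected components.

4

From 1: component {1}.
From 2: component {2, 4, 9, 10}.
From 3: component {3}.
From 5: component {5, 6, 7, 8}.
That's 4 components.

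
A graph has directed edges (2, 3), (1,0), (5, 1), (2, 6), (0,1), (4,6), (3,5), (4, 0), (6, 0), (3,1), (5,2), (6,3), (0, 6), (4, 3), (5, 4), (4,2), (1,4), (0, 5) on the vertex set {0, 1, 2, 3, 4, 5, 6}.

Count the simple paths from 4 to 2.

4→0→5→2
4→0→6→3→5→2
4→2
4→3→1→0→5→2
4→3→5→2
4→6→0→5→2
4→6→3→1→0→5→2
4→6→3→5→2

8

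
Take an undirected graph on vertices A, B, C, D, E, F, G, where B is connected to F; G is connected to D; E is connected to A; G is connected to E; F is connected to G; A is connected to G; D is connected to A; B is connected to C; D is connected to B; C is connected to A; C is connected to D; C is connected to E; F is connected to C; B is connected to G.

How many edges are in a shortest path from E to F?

Distance 0: E.
Distance 1: A, C, G.
Distance 2: B, D, F — contains F.

2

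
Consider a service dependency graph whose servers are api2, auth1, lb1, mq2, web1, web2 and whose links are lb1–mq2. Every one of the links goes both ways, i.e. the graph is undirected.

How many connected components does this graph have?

5

From api2: component {api2}.
From auth1: component {auth1}.
From lb1: component {lb1, mq2}.
From web1: component {web1}.
From web2: component {web2}.
That's 5 components.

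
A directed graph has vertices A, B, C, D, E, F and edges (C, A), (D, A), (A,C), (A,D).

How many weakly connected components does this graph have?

4

From A: component {A, C, D}.
From B: component {B}.
From E: component {E}.
From F: component {F}.
That's 4 components.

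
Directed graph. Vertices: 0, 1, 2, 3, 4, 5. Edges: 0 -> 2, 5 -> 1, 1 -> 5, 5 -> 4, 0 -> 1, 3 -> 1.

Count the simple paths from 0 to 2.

1

0→2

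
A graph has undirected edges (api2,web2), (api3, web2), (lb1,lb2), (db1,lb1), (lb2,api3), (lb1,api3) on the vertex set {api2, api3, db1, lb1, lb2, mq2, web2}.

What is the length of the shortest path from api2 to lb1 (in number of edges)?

Distance 0: api2.
Distance 1: web2.
Distance 2: api3.
Distance 3: lb1, lb2 — contains lb1.

3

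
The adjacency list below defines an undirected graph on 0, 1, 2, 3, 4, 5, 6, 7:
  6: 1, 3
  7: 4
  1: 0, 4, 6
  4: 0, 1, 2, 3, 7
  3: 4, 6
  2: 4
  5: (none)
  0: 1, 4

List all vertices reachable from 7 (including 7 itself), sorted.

0, 1, 2, 3, 4, 6, 7

Start at 7.
Its neighbours: 4.
Then their neighbours: 0, 1, 2, 3.
Then next layer: 6.
Nothing further is reachable.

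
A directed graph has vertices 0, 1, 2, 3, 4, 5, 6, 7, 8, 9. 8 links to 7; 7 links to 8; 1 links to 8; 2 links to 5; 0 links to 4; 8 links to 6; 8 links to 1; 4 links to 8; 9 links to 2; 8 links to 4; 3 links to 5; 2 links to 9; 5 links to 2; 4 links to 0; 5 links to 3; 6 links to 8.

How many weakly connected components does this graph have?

From 0: component {0, 1, 4, 6, 7, 8}.
From 2: component {2, 3, 5, 9}.
That's 2 components.

2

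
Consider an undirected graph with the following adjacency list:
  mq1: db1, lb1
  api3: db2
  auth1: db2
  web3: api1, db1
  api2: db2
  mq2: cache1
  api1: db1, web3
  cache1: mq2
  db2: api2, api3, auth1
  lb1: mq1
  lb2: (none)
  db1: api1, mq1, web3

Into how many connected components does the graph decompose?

From api1: component {api1, db1, lb1, mq1, web3}.
From api2: component {api2, api3, auth1, db2}.
From cache1: component {cache1, mq2}.
From lb2: component {lb2}.
That's 4 components.

4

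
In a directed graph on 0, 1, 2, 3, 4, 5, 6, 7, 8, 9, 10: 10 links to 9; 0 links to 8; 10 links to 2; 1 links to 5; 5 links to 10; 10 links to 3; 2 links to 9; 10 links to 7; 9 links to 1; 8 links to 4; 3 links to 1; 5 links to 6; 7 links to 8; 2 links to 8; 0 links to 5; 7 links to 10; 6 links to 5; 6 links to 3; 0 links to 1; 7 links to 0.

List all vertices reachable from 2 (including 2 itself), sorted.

0, 1, 2, 3, 4, 5, 6, 7, 8, 9, 10

Start at 2.
Its neighbours: 8, 9.
Then their neighbours: 1, 4.
Then next layer: 5.
Then next layer: 6, 10.
Then next layer: 3, 7.
Then next layer: 0.
Every vertex is now reached.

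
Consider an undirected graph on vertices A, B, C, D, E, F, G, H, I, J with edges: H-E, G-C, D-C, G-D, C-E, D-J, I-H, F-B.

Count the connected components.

From A: component {A}.
From B: component {B, F}.
From C: component {C, D, E, G, H, I, J}.
That's 3 components.

3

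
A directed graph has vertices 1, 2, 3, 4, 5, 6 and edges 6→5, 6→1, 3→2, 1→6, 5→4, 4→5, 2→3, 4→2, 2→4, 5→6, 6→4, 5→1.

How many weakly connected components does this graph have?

1

From 1: component {1, 2, 3, 4, 5, 6}.
That's 1 component.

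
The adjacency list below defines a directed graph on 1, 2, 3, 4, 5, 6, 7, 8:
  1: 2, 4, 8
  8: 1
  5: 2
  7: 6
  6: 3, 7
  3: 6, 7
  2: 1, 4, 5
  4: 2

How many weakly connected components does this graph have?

2

From 1: component {1, 2, 4, 5, 8}.
From 3: component {3, 6, 7}.
That's 2 components.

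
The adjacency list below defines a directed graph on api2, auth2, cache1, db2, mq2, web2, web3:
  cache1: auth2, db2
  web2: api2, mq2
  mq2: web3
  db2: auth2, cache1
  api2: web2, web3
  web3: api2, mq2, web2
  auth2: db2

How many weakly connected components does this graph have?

2

From api2: component {api2, mq2, web2, web3}.
From auth2: component {auth2, cache1, db2}.
That's 2 components.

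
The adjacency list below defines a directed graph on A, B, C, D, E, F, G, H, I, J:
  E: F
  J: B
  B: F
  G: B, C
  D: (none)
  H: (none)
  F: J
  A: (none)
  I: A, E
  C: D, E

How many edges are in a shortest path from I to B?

4

Distance 0: I.
Distance 1: A, E.
Distance 2: F.
Distance 3: J.
Distance 4: B — contains B.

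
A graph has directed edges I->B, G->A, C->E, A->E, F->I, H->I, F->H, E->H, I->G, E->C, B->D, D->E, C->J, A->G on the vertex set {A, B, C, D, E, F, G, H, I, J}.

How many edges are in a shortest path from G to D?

Distance 0: G.
Distance 1: A.
Distance 2: E.
Distance 3: C, H.
Distance 4: I, J.
Distance 5: B.
Distance 6: D — contains D.

6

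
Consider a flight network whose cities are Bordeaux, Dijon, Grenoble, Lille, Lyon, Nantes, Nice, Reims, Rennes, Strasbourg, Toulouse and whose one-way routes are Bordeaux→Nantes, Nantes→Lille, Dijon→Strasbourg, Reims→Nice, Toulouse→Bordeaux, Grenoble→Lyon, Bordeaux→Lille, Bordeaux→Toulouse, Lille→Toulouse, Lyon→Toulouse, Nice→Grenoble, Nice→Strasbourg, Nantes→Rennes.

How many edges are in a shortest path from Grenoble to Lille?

4

Distance 0: Grenoble.
Distance 1: Lyon.
Distance 2: Toulouse.
Distance 3: Bordeaux.
Distance 4: Lille, Nantes — contains Lille.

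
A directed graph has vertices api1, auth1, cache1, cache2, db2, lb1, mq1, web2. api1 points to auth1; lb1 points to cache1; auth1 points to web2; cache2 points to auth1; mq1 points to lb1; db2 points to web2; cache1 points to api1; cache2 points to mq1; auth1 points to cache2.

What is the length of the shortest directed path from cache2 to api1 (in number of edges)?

4

Distance 0: cache2.
Distance 1: auth1, mq1.
Distance 2: lb1, web2.
Distance 3: cache1.
Distance 4: api1 — contains api1.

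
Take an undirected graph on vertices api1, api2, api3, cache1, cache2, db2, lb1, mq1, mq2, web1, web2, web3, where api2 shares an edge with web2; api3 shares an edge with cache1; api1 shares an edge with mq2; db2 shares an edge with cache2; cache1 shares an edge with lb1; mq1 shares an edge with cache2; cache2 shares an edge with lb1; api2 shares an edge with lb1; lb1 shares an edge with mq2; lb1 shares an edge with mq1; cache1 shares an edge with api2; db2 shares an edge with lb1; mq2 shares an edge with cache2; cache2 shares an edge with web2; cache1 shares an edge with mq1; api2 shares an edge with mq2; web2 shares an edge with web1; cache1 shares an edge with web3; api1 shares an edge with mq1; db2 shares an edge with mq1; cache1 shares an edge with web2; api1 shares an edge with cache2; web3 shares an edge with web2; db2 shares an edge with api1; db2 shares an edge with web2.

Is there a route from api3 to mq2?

Yes

Explore from api3.
Distance 1: reach cache1.
Distance 2: reach api2, lb1, mq1, web2, web3.
Distance 3: reach api1, cache2, db2, mq2, web1.
Found mq2.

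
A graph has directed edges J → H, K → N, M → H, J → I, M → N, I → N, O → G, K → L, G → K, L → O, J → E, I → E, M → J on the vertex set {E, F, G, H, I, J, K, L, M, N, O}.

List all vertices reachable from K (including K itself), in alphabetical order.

G, K, L, N, O

Start at K.
Its neighbours: L, N.
Then their neighbours: O.
Then next layer: G.
Nothing further is reachable.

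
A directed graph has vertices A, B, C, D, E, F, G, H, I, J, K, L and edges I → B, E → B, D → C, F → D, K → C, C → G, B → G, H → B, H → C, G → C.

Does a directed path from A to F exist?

A has no outgoing edges, so nothing is reachable from it.

No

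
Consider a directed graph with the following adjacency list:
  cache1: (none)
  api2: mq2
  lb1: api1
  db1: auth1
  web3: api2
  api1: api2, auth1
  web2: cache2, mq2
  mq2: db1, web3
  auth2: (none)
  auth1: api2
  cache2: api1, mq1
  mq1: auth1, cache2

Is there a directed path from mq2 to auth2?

No

Explore from mq2.
Distance 1: reach db1, web3.
Distance 2: reach api2, auth1.
The search from mq2 is exhausted; no directed path reaches auth2.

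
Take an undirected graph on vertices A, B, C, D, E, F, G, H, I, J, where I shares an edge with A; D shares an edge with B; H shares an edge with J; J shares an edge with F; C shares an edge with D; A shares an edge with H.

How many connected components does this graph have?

4

From A: component {A, F, H, I, J}.
From B: component {B, C, D}.
From E: component {E}.
From G: component {G}.
That's 4 components.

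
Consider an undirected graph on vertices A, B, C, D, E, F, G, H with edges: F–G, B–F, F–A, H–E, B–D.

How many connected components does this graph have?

From A: component {A, B, D, F, G}.
From C: component {C}.
From E: component {E, H}.
That's 3 components.

3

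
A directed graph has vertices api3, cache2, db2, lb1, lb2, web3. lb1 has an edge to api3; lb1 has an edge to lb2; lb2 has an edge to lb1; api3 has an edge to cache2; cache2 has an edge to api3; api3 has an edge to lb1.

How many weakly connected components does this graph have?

3

From api3: component {api3, cache2, lb1, lb2}.
From db2: component {db2}.
From web3: component {web3}.
That's 3 components.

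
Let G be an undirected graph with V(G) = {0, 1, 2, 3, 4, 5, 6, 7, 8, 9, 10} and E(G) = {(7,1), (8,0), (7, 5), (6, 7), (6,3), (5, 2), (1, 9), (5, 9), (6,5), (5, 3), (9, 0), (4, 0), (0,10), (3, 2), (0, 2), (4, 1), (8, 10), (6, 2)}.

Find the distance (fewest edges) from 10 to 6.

3

Distance 0: 10.
Distance 1: 0, 8.
Distance 2: 2, 4, 9.
Distance 3: 1, 3, 5, 6 — contains 6.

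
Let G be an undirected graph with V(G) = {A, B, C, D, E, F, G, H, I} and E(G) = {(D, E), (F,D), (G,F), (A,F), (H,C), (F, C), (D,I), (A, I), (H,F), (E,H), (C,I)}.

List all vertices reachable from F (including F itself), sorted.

Start at F.
Its neighbours: A, C, D, G, H.
Then their neighbours: E, I.
Nothing further is reachable.

A, C, D, E, F, G, H, I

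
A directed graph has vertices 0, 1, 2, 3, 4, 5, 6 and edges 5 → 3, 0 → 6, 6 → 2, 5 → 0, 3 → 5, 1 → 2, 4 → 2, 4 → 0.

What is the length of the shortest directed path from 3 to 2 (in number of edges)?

4

Distance 0: 3.
Distance 1: 5.
Distance 2: 0.
Distance 3: 6.
Distance 4: 2 — contains 2.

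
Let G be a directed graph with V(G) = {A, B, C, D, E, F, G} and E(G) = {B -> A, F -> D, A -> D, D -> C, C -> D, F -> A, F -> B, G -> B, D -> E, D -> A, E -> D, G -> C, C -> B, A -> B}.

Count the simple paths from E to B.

2

E→D→A→B
E→D→C→B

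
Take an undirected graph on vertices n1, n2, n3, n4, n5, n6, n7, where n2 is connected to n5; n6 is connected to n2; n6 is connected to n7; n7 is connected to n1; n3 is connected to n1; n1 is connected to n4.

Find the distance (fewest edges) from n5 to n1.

4

Distance 0: n5.
Distance 1: n2.
Distance 2: n6.
Distance 3: n7.
Distance 4: n1 — contains n1.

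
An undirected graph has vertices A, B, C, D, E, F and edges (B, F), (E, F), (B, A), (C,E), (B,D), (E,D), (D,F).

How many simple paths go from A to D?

A–B–D
A–B–F–D
A–B–F–E–D

3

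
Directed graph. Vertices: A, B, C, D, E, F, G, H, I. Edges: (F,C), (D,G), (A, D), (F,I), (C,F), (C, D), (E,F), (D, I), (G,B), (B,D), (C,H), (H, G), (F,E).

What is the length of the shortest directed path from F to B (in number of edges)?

4

Distance 0: F.
Distance 1: C, E, I.
Distance 2: D, H.
Distance 3: G.
Distance 4: B — contains B.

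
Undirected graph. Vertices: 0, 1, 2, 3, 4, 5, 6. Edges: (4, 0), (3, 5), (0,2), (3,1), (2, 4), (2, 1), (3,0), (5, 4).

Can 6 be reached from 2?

No

Explore from 2.
Distance 1: reach 0, 1, 4.
Distance 2: reach 3, 5.
The search is exhausted without reaching 6; it lies in a different component.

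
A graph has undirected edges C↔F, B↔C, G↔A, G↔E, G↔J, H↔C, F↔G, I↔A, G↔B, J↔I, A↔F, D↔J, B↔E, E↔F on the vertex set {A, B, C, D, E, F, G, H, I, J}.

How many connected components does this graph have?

1

From A: component {A, B, C, D, E, F, G, H, I, J}.
That's 1 component.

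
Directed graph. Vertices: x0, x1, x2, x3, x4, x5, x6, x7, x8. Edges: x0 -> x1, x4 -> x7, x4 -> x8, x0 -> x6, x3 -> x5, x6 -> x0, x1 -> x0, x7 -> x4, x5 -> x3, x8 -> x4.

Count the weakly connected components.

From x0: component {x0, x1, x6}.
From x2: component {x2}.
From x3: component {x3, x5}.
From x4: component {x4, x7, x8}.
That's 4 components.

4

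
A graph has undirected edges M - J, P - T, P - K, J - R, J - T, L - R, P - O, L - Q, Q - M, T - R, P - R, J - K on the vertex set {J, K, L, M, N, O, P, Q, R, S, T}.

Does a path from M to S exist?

Explore from M.
Distance 1: reach J, Q.
Distance 2: reach K, L, R, T.
Distance 3: reach P.
Distance 4: reach O.
The search is exhausted without reaching S; it lies in a different component.

No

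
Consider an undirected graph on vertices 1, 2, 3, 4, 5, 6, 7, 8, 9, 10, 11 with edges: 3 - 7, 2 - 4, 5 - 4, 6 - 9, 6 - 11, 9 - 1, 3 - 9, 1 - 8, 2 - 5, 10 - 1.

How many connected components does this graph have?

2

From 1: component {1, 3, 6, 7, 8, 9, 10, 11}.
From 2: component {2, 4, 5}.
That's 2 components.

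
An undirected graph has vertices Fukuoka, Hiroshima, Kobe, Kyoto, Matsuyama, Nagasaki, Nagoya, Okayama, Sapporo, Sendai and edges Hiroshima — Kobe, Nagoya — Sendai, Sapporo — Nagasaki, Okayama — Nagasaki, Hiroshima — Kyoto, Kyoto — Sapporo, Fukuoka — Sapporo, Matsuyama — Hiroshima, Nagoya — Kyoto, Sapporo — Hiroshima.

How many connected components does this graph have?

From Fukuoka: component {Fukuoka, Hiroshima, Kobe, Kyoto, Matsuyama, Nagasaki, Nagoya, Okayama, Sapporo, Sendai}.
That's 1 component.

1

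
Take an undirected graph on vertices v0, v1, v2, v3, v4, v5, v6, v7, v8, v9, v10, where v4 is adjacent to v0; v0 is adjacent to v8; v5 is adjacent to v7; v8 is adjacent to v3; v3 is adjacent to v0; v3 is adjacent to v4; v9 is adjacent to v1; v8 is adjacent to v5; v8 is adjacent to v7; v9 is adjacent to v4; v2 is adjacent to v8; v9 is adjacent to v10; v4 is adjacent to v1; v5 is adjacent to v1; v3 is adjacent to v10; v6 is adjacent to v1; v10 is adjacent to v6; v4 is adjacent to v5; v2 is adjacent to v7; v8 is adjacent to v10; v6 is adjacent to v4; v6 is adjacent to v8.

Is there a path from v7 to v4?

Explore from v7.
Distance 1: reach v2, v5, v8.
Distance 2: reach v0, v1, v3, v4, v6, v10.
Found v4.

Yes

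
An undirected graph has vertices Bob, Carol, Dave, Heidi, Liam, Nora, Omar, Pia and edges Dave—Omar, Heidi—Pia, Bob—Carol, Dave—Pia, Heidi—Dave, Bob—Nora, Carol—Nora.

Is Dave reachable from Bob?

Explore from Bob.
Distance 1: reach Carol, Nora.
The search is exhausted without reaching Dave; it lies in a different component.

No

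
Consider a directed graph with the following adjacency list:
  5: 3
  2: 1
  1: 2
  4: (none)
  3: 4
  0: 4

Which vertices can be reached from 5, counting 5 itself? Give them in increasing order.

Start at 5.
Its neighbours: 3.
Then their neighbours: 4.
Nothing further is reachable.

3, 4, 5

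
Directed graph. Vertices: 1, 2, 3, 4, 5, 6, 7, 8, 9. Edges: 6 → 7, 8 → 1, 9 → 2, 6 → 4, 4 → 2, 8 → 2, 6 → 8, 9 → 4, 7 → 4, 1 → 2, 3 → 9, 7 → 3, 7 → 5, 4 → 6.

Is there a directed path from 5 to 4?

5 has no outgoing edges, so nothing is reachable from it.

No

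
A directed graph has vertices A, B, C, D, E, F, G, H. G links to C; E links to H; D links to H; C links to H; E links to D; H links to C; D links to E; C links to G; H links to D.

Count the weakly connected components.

From A: component {A}.
From B: component {B}.
From C: component {C, D, E, G, H}.
From F: component {F}.
That's 4 components.

4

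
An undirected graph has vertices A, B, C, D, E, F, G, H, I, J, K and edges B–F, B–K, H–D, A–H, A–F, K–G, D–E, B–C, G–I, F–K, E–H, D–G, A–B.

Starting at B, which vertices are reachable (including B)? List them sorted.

A, B, C, D, E, F, G, H, I, K

Start at B.
Its neighbours: A, C, F, K.
Then their neighbours: G, H.
Then next layer: D, E, I.
Nothing further is reachable.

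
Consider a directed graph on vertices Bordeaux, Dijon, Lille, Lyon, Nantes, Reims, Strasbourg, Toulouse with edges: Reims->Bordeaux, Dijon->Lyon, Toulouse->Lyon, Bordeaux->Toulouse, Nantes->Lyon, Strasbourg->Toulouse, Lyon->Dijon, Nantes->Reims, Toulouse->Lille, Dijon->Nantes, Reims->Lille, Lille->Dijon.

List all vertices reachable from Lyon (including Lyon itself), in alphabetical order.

Start at Lyon.
Its neighbours: Dijon.
Then their neighbours: Nantes.
Then next layer: Reims.
Then next layer: Bordeaux, Lille.
Then next layer: Toulouse.
Nothing further is reachable.

Bordeaux, Dijon, Lille, Lyon, Nantes, Reims, Toulouse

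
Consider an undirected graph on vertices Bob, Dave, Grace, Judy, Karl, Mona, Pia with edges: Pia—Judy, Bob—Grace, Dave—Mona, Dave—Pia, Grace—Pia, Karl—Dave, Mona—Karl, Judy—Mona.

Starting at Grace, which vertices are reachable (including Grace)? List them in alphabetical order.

Bob, Dave, Grace, Judy, Karl, Mona, Pia

Start at Grace.
Its neighbours: Bob, Pia.
Then their neighbours: Dave, Judy.
Then next layer: Karl, Mona.
Every vertex is now reached.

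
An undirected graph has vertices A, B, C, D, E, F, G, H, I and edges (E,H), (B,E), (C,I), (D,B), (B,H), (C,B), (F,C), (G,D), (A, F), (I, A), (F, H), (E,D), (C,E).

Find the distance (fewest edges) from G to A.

5

Distance 0: G.
Distance 1: D.
Distance 2: B, E.
Distance 3: C, H.
Distance 4: F, I.
Distance 5: A — contains A.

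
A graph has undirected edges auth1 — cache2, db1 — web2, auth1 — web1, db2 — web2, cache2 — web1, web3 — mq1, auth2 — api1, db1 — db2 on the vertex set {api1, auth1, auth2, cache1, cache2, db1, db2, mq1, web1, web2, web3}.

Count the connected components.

5

From api1: component {api1, auth2}.
From auth1: component {auth1, cache2, web1}.
From cache1: component {cache1}.
From db1: component {db1, db2, web2}.
From mq1: component {mq1, web3}.
That's 5 components.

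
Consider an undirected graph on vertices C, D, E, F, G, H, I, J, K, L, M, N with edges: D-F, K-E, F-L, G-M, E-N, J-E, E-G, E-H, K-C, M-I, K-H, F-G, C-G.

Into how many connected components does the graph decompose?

From C: component {C, D, E, F, G, H, I, J, K, L, M, N}.
That's 1 component.

1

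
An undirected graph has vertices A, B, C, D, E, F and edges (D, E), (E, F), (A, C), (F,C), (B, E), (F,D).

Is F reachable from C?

Yes

Explore from C.
Distance 1: reach A, F.
Found F.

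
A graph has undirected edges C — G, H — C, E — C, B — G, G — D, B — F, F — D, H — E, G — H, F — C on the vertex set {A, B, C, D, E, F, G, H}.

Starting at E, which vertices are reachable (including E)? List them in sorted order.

B, C, D, E, F, G, H

Start at E.
Its neighbours: C, H.
Then their neighbours: F, G.
Then next layer: B, D.
Nothing further is reachable.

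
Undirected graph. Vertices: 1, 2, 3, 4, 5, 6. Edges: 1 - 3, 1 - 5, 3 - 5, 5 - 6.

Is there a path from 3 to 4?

Explore from 3.
Distance 1: reach 1, 5.
Distance 2: reach 6.
The search is exhausted without reaching 4; it lies in a different component.

No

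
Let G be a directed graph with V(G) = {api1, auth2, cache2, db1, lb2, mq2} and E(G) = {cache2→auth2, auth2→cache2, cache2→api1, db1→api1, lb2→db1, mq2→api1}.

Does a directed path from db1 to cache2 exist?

Explore from db1.
Distance 1: reach api1.
The search from db1 is exhausted; no directed path reaches cache2.

No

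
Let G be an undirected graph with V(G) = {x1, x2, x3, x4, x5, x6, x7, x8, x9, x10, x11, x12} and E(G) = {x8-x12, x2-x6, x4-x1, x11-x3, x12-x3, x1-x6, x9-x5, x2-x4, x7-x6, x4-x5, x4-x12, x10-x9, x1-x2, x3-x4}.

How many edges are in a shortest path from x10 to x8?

5

Distance 0: x10.
Distance 1: x9.
Distance 2: x5.
Distance 3: x4.
Distance 4: x1, x2, x3, x12.
Distance 5: x6, x8, x11 — contains x8.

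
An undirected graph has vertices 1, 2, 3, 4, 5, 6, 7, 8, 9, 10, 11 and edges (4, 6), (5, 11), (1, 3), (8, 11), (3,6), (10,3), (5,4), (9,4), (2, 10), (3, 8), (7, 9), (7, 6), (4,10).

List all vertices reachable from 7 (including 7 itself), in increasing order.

Start at 7.
Its neighbours: 6, 9.
Then their neighbours: 3, 4.
Then next layer: 1, 5, 8, 10.
Then next layer: 2, 11.
Every vertex is now reached.

1, 2, 3, 4, 5, 6, 7, 8, 9, 10, 11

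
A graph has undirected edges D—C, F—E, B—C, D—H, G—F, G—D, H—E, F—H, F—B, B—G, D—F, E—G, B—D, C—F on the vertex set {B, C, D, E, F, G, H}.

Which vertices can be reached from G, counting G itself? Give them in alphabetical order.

Start at G.
Its neighbours: B, D, E, F.
Then their neighbours: C, H.
Every vertex is now reached.

B, C, D, E, F, G, H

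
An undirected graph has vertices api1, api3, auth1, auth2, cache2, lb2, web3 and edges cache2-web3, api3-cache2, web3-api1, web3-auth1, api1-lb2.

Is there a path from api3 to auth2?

Explore from api3.
Distance 1: reach cache2.
Distance 2: reach web3.
Distance 3: reach api1, auth1.
Distance 4: reach lb2.
The search is exhausted without reaching auth2; it lies in a different component.

No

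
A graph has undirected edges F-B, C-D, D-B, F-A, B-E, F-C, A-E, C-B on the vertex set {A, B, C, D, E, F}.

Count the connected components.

From A: component {A, B, C, D, E, F}.
That's 1 component.

1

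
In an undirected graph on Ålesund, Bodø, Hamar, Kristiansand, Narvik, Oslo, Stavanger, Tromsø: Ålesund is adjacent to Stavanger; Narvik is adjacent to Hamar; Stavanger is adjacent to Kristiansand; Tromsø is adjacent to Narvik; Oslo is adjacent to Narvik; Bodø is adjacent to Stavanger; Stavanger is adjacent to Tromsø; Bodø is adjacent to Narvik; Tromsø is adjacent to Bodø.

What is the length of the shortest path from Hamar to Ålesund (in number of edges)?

4

Distance 0: Hamar.
Distance 1: Narvik.
Distance 2: Bodø, Oslo, Tromsø.
Distance 3: Stavanger.
Distance 4: Ålesund, Kristiansand — contains Ålesund.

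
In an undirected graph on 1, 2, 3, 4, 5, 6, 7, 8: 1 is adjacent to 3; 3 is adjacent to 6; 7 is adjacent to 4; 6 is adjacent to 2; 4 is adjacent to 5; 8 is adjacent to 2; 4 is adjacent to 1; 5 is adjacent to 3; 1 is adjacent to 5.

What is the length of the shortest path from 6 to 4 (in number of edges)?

3

Distance 0: 6.
Distance 1: 2, 3.
Distance 2: 1, 5, 8.
Distance 3: 4 — contains 4.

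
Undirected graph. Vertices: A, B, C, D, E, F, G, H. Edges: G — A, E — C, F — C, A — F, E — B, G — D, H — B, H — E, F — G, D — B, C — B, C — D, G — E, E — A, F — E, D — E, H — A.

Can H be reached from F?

Yes

Explore from F.
Distance 1: reach A, C, E, G.
Distance 2: reach B, D, H.
Found H.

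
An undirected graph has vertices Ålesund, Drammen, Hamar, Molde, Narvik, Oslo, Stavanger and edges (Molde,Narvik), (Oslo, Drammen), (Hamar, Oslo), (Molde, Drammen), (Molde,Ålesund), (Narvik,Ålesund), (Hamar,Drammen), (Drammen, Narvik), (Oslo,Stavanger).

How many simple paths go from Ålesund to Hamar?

8

Ålesund–Molde–Drammen–Hamar
Ålesund–Molde–Drammen–Oslo–Hamar
Ålesund–Molde–Narvik–Drammen–Hamar
Ålesund–Molde–Narvik–Drammen–Oslo–Hamar
Ålesund–Narvik–Drammen–Hamar
Ålesund–Narvik–Drammen–Oslo–Hamar
Ålesund–Narvik–Molde–Drammen–Hamar
Ålesund–Narvik–Molde–Drammen–Oslo–Hamar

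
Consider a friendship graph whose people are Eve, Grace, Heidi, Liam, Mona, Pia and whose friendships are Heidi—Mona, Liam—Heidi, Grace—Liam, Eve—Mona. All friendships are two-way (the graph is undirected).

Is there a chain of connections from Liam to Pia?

No

Explore from Liam.
Distance 1: reach Grace, Heidi.
Distance 2: reach Mona.
Distance 3: reach Eve.
The search is exhausted without reaching Pia; it lies in a different component.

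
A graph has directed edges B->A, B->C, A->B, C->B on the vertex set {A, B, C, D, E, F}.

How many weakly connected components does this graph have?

4

From A: component {A, B, C}.
From D: component {D}.
From E: component {E}.
From F: component {F}.
That's 4 components.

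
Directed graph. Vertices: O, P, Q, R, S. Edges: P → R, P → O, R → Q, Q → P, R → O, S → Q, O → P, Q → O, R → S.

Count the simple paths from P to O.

P→O
P→R→O
P→R→Q→O
P→R→S→Q→O

4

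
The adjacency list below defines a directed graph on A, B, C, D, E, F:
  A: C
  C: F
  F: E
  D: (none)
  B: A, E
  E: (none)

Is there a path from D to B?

No

D has no outgoing edges, so nothing is reachable from it.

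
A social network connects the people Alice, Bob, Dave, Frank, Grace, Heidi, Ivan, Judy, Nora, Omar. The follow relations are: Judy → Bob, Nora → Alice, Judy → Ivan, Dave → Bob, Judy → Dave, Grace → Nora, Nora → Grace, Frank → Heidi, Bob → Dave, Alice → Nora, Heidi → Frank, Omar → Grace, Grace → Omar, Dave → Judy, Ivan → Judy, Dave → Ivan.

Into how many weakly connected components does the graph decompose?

From Alice: component {Alice, Grace, Nora, Omar}.
From Bob: component {Bob, Dave, Ivan, Judy}.
From Frank: component {Frank, Heidi}.
That's 3 components.

3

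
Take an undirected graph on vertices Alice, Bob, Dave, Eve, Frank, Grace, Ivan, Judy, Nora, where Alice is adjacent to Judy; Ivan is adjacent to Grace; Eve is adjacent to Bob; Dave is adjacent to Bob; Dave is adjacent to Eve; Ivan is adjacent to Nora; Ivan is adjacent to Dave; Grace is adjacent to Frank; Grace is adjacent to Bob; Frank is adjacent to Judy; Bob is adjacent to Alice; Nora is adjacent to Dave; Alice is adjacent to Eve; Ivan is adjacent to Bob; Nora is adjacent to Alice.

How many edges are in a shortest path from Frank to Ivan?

Distance 0: Frank.
Distance 1: Grace, Judy.
Distance 2: Alice, Bob, Ivan — contains Ivan.

2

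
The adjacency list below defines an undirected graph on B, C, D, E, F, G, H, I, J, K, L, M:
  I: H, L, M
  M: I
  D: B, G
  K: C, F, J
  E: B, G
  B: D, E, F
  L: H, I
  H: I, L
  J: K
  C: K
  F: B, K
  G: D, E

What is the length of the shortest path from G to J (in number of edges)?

5

Distance 0: G.
Distance 1: D, E.
Distance 2: B.
Distance 3: F.
Distance 4: K.
Distance 5: C, J — contains J.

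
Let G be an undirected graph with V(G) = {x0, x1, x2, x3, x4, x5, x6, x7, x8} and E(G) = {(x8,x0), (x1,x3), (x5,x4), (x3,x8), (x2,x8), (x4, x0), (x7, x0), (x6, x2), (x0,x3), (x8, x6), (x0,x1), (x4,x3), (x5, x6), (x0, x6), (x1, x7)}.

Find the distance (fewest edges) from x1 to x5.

Distance 0: x1.
Distance 1: x0, x3, x7.
Distance 2: x4, x6, x8.
Distance 3: x2, x5 — contains x5.

3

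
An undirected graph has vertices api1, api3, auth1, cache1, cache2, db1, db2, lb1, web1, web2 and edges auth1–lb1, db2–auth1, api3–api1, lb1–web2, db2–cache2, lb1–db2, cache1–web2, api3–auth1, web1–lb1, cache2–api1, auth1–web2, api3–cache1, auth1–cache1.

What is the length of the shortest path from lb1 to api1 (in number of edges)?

3

Distance 0: lb1.
Distance 1: auth1, db2, web1, web2.
Distance 2: api3, cache1, cache2.
Distance 3: api1 — contains api1.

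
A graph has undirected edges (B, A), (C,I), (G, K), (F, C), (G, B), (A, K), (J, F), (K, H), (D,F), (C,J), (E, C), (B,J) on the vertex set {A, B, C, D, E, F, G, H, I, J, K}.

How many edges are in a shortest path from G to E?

4

Distance 0: G.
Distance 1: B, K.
Distance 2: A, H, J.
Distance 3: C, F.
Distance 4: D, E, I — contains E.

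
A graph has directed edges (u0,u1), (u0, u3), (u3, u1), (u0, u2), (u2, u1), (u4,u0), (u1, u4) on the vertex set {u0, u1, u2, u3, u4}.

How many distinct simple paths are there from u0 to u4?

u0→u1→u4
u0→u2→u1→u4
u0→u3→u1→u4

3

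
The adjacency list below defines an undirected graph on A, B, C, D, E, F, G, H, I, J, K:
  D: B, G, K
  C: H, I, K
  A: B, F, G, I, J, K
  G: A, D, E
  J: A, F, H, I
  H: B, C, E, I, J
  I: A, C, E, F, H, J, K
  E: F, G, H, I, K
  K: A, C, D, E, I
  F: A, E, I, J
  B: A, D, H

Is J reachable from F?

Explore from F.
Distance 1: reach A, E, I, J.
Found J.

Yes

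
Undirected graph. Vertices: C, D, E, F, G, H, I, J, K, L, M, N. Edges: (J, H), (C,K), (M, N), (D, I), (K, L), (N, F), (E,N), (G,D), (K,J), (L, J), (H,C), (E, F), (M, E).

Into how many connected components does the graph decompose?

From C: component {C, H, J, K, L}.
From D: component {D, G, I}.
From E: component {E, F, M, N}.
That's 3 components.

3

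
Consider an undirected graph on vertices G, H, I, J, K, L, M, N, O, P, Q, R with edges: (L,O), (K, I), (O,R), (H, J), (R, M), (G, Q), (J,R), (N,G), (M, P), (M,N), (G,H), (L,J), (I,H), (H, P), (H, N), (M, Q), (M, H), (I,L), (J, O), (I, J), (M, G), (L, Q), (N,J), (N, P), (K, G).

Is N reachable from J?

Yes

Explore from J.
Distance 1: reach H, I, L, N, O, R.
Found N.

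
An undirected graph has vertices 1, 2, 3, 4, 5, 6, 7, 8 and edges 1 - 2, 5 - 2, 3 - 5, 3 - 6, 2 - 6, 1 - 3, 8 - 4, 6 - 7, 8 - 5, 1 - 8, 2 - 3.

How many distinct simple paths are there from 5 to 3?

5–2–1–3
5–2–3
5–2–6–3
5–3
5–8–1–2–3
5–8–1–2–6–3
5–8–1–3

7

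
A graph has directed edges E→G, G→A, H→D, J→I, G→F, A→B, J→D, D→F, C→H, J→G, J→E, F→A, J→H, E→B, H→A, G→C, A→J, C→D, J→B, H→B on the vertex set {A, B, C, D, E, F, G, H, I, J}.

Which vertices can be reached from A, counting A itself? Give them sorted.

A, B, C, D, E, F, G, H, I, J

Start at A.
Its neighbours: B, J.
Then their neighbours: D, E, G, H, I.
Then next layer: C, F.
Every vertex is now reached.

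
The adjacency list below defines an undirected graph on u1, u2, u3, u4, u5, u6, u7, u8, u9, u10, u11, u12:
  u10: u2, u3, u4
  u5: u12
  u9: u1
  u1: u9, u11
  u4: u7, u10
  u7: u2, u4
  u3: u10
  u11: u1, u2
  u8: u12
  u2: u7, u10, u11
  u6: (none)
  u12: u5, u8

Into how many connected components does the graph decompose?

3

From u1: component {u1, u2, u3, u4, u7, u9, u10, u11}.
From u5: component {u5, u8, u12}.
From u6: component {u6}.
That's 3 components.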